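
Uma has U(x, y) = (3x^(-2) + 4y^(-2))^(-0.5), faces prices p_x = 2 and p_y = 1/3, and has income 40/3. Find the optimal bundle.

For CES with ρ = -2, MRS = (3/4)·(y/x)^3.
Tangency: set MRS = p_x/p_y = 2/(1/3) = 6.
So (y/x)^3 = 8; taking the cube root, y/x = 2, i.e. y = 2·x.
Substitute into the budget 2·x + (1/3)·y = 40/3: (8/3)·x = 40/3, so x* = 5 and y* = 2·5 = 10.

x* = 5, y* = 10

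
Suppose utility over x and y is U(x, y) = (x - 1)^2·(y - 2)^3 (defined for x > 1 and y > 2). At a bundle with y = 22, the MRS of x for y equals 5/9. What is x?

MU_x = 2·(x−1)·(y−2)^3, MU_y = 3·(x−1)^2·(y−2)^2.
MRS = (2/3)·(y−2)/(x−1).
Substitute y = 22: MRS = (40/3)/(x − 1). Setting this equal to 5/9 gives x − 1 = (40/3)/(5/9) = 24, so x = 25.

x = 25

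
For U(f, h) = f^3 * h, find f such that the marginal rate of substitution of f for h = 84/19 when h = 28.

MU_f = 3·f^2·h and MU_h = f^3.
MRS = MU_f/MU_h = (3/1)·h/f.
Substitute h = 28: MRS = 84/f. Setting 84/f = 84/19 gives f = 84/(84/19) = 19.

f = 19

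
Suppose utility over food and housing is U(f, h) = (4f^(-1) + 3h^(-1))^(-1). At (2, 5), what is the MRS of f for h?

For CES with ρ = -1, MRS = (4/3)·(h/f)^2.
At (2, 5): MRS = 25/3.
The indifference curve has slope −25/3 at this bundle.

MRS = 25/3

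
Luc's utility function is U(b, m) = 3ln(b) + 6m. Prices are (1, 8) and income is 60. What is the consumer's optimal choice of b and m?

MU_b = 3/b, MU_m = 6.
MRS = 3/b ÷ 6.
Tangency: set MRS = p_b/p_m = 1/8 = 0.125.
MRS depends only on b: 0.5/b = 0.125 ⇒ b* = 0.5/0.125 = 4.
From the budget, 8·m = 60 − 1·4 = 56, so m* = 7.

b* = 4, m* = 7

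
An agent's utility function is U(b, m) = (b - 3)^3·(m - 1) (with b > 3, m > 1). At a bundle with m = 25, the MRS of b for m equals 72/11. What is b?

b = 14

MU_b = 3·(b−3)^2·(m−1), MU_m = (b−3)^3.
MRS = (3/1)·(m−1)/(b−3).
Substitute m = 25: MRS = 72/(b − 3). Setting this equal to 72/11 gives b − 3 = 72/(72/11) = 11, so b = 14.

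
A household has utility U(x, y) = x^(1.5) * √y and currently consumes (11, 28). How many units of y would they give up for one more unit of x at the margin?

MRS = 84/11

MU_x = 1.5·√x·√y and MU_y = 0.5·x^(1.5)·y^(-0.5).
MRS = MU_x/MU_y = (3)·y/x.
At (11, 28): MRS = 84/11.
So at (11, 28) the consumer would give up 84/11 units of y for one more unit of x.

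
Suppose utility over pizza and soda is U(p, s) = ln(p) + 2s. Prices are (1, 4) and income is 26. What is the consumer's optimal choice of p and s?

MU_p = 1/p, MU_s = 2.
MRS = 1/p ÷ 2.
Tangency: set MRS = p_p/p_s = 1/4 = 0.25.
MRS depends only on p: 0.5/p = 0.25 ⇒ p* = 0.5/0.25 = 2.
From the budget, 4·s = 26 − 1·2 = 24, so s* = 6.

p* = 2, s* = 6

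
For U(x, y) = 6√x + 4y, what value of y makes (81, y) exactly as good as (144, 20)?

y = 24.5

U(144, 20) = 152.
Set U(81, y) = 152 and solve.
With x = 81: √81 = 9, so 4y = 152 − 6·9 = 98 and y = 24.5.
Check: U(81, 24.5) = 152.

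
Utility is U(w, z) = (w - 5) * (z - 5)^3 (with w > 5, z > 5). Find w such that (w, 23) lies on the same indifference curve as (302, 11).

w = 16

U(302, 11) = 64152.
Set U(w, 23) = 64152 and solve.
With z = 23: (23 − 5)^3 = 5832, so (w − 5) = 64152/5832 = 11.
So w = 5 + 11 = 16.
Check: U(16, 23) = 64152.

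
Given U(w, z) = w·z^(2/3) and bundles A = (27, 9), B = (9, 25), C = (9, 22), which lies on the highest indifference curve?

Bundle A

Evaluate utility at each bundle:
U(A) = 116.822.
U(B) = 76.949.
U(C) = 70.663.
Highest utility is A, so A ≻ B ≻ C.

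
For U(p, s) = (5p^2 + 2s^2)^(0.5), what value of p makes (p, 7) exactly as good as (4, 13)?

p = 8

U depends on (p, s) only through S = 5p^2 + 2s^2, so equal utility means equal S. At (4, 13): S = 418.
With s = 7: 2·7^2 = 98, so 5p^2 = 418 − 98 = 320, i.e. p^2 = 64.
Hence p = √64 = 8.
Check: U(8, 7) = 20.445.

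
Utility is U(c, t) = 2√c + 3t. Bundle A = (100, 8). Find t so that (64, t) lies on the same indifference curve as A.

t = 28/3

U(100, 8) = 44.
Set U(64, t) = 44 and solve.
With c = 64: √64 = 8, so 3t = 44 − 2·8 = 28 and t = 28/3.
Check: U(64, 28/3) = 44.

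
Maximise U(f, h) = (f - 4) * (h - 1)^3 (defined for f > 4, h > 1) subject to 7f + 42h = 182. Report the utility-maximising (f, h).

MU_f = (h−1)^3, MU_h = 3·(f−4)·(h−1)^2.
MRS = (1/3)·(h−1)/(f−4).
Tangency: set MRS = p_f/p_h = 7/42 = 1/6.
So (1/3)·(h − 1)/(f − 4) = 1/6, i.e. (h − 1) = 0.5·(f − 4).
Rewrite the budget in excess-of-subsistence terms: 7·(f − 4) + 42·(h − 1) = 182 − 7·4 − 42·1 = 112.
Substituting, 28·(f − 4) = 112, so f − 4 = 4 and f* = 8.
Then h − 1 = 0.5·4 = 2, so h* = 3.

f* = 8, h* = 3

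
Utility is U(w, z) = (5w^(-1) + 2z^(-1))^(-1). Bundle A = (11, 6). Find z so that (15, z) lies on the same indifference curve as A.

z = 4.4

U depends on (w, z) only through S = 5w^(-1) + 2z^(-1), so equal utility means equal S. At (11, 6): S = 26/33.
With w = 15: 5·15^(-1) = 1/3, so 2z^(-1) = 26/33 − 1/3 = 5/11, i.e. z^(-1) = 5/22.
Hence z = 1/(5/22) = 4.4.
Check: U(15, 4.4) = 1.2692.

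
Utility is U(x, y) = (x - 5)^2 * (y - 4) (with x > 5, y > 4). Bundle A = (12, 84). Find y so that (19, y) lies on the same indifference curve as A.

y = 24

U(12, 84) = 3920.
Set U(19, y) = 3920 and solve.
With x = 19: (19 − 5)^2 = 196, so (y − 4) = 3920/196 = 20.
So y = 4 + 20 = 24.
Check: U(19, 24) = 3920.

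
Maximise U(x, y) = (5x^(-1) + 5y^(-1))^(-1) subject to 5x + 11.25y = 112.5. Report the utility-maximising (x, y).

x* = 9, y* = 6

For CES with ρ = -1, MRS = (y/x)^2.
Tangency: set MRS = p_x/p_y = 5/11.25 = 4/9.
So (y/x)^2 = 4/9; taking the square root, y/x = 2/3, i.e. y = (2/3)·x.
Substitute into the budget 5·x + 11.25·y = 112.5: 12.5·x = 112.5, so x* = 9 and y* = (2/3)·9 = 6.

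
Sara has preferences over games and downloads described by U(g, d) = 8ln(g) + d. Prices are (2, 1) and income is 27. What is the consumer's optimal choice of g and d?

g* = 4, d* = 19

MU_g = 8/g, MU_d = 1.
MRS = 8/g ÷ 1.
Tangency: set MRS = p_g/p_d = 2/1 = 2.
MRS depends only on g: 8/g = 2 ⇒ g* = 8/2 = 4.
From the budget, 1·d = 27 − 2·4 = 19, so d* = 19.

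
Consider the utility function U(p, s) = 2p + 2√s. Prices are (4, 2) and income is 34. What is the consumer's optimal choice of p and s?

p* = 8, s* = 1

MU_p = 2, MU_s = 2/(2√s).
MRS = 2 ÷ (2/(2√s)).
Tangency: set MRS = p_p/p_s = 4/2 = 2.
MRS depends only on s: 2·√s = 2 ⇒ √s = 2/2 = 1 ⇒ s* = 1.
From the budget, 4·p = 34 − 2·1 = 32, so p* = 8.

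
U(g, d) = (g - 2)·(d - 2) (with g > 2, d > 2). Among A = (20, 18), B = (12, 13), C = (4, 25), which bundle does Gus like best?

Bundle A

Evaluate utility at each bundle:
U(A) = 288.
U(B) = 110.
U(C) = 46.
Highest utility is A, so A ≻ B ≻ C.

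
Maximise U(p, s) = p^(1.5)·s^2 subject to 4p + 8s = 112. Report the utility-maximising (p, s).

MU_p = 1.5·√p·s^2 and MU_s = 2·p^(1.5)·s.
MRS = MU_p/MU_s = (0.75)·s/p.
Tangency: set MRS = p_p/p_s = 4/8 = 0.5.
So (0.75)·s/p = 0.5, i.e. s = (2/3)·p.
Substitute into the budget 4·p + 8·s = 112: (28/3)·p = 112, so p* = 12.
Then s* = (2/3)·12 = 8.

p* = 12, s* = 8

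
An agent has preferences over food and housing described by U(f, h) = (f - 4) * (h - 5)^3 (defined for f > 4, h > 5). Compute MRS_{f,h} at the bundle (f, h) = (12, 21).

MRS = 2/3

MU_f = (h−5)^3, MU_h = 3·(f−4)·(h−5)^2.
MRS = (1/3)·(h−5)/(f−4).
At (12, 21): MRS = 2/3.
That is, one extra unit of f is worth 2/3 units of h at the margin.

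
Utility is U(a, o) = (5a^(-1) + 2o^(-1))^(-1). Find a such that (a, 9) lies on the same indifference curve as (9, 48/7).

U depends on (a, o) only through S = 5a^(-1) + 2o^(-1), so equal utility means equal S. At (9, 48/7): S = 61/72.
With o = 9: 2·9^(-1) = 2/9, so 5a^(-1) = 61/72 − 2/9 = 0.625, i.e. a^(-1) = 0.125.
Hence a = 1/0.125 = 8.
Check: U(8, 9) = 1.1803.

a = 8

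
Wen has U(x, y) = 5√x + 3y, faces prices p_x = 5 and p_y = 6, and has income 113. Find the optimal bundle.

MU_x = 5/(2√x), MU_y = 3.
MRS = 5/(2√x) ÷ 3.
Tangency: set MRS = p_x/p_y = 5/6.
MRS depends only on x: (5/6)/√x = 5/6 ⇒ √x = (5/6)/(5/6) = 1 ⇒ x* = 1.
From the budget, 6·y = 113 − 5·1 = 108, so y* = 18.

x* = 1, y* = 18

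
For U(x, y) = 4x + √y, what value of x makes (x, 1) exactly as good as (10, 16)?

x = 10.75

U(10, 16) = 44.
Set U(x, 1) = 44 and solve.
With y = 1: √1 = 1, so 4x = 44 − 1 = 43 and x = 10.75.
Check: U(10.75, 1) = 44.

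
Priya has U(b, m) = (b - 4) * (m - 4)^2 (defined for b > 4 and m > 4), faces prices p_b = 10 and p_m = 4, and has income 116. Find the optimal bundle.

b* = 6, m* = 14

MU_b = (m−4)^2, MU_m = 2·(b−4)·(m−4).
MRS = (1/2)·(m−4)/(b−4).
Tangency: set MRS = p_b/p_m = 10/4 = 2.5.
So (1/2)·(m − 4)/(b − 4) = 2.5, i.e. (m − 4) = 5·(b − 4).
Rewrite the budget in excess-of-subsistence terms: 10·(b − 4) + 4·(m − 4) = 116 − 10·4 − 4·4 = 60.
Substituting, 30·(b − 4) = 60, so b − 4 = 2 and b* = 6.
Then m − 4 = 5·2 = 10, so m* = 14.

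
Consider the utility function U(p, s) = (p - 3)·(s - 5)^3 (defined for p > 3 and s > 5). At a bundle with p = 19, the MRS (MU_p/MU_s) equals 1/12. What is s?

MU_p = (s−5)^3, MU_s = 3·(p−3)·(s−5)^2.
MRS = (1/3)·(s−5)/(p−3).
Substitute p = 19: MRS = (s − 5)/48. Setting this equal to 1/12 gives s − 5 = (1/12)·48 = 4, so s = 9.

s = 9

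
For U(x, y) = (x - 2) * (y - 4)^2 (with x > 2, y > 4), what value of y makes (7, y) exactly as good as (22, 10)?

y = 16

U(22, 10) = 720.
Set U(7, y) = 720 and solve.
With x = 7: (7 − 2) = 5, so (y − 4)^2 = 720/5 = 144.
Taking the square root (with y > 4): y − 4 = 12, so y = 16.
Check: U(7, 16) = 720.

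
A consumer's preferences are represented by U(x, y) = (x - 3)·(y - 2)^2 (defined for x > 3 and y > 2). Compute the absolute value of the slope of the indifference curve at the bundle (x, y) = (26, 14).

MRS = 6/23

MU_x = (y−2)^2, MU_y = 2·(x−3)·(y−2).
MRS = (1/2)·(y−2)/(x−3).
At (26, 14): MRS = 6/23.
That is, one extra unit of x is worth 6/23 units of y at the margin.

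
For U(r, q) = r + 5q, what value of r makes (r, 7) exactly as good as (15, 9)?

r = 25

U(15, 9) = 60.
Set U(r, 7) = 60 and solve.
r + 5·7 = 60 ⇒ r = 25 ⇒ r = 25.
Check: U(25, 7) = 60.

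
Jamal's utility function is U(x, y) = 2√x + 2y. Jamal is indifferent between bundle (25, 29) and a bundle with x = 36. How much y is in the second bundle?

y = 28

U(25, 29) = 68.
Set U(36, y) = 68 and solve.
With x = 36: √36 = 6, so 2y = 68 − 2·6 = 56 and y = 28.
Check: U(36, 28) = 68.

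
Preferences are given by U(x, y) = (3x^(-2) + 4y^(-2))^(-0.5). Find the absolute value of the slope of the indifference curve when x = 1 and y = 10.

MRS = 750

For CES with ρ = -2, MRS = (3/4)·(y/x)^3.
At (1, 10): MRS = 750.
So at (1, 10) the consumer would give up 750 units of y for one more unit of x.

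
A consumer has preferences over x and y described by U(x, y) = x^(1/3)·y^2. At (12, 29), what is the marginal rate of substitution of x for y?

MRS = 29/72

MU_x = 1/3·x^(-2/3)·y^2 and MU_y = 2·x^(1/3)·y.
MRS = MU_x/MU_y = (1/6)·y/x.
At (12, 29): MRS = 29/72.
The indifference curve has slope −29/72 at this bundle.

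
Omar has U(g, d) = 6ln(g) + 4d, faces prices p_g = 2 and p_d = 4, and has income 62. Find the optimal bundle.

MU_g = 6/g, MU_d = 4.
MRS = 6/g ÷ 4.
Tangency: set MRS = p_g/p_d = 2/4 = 0.5.
MRS depends only on g: 1.5/g = 0.5 ⇒ g* = 1.5/0.5 = 3.
From the budget, 4·d = 62 − 2·3 = 56, so d* = 14.

g* = 3, d* = 14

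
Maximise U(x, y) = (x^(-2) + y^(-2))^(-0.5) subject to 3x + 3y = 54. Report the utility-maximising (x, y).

For CES with ρ = -2, MRS = (y/x)^3.
Tangency: set MRS = p_x/p_y = 3/3 = 1.
So (y/x)^3 = 1; taking the cube root, y/x = 1, i.e. y = x.
Substitute into the budget 3·x + 3·y = 54: 6·x = 54, so x* = 9 and y* = 9.

x* = 9, y* = 9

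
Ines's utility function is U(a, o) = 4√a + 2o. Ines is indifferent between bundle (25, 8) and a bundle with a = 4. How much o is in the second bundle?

o = 14

U(25, 8) = 36.
Set U(4, o) = 36 and solve.
With a = 4: √4 = 2, so 2o = 36 − 4·2 = 28 and o = 14.
Check: U(4, 14) = 36.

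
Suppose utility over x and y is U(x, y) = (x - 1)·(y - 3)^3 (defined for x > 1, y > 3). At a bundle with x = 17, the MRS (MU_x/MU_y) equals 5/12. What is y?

MU_x = (y−3)^3, MU_y = 3·(x−1)·(y−3)^2.
MRS = (1/3)·(y−3)/(x−1).
Substitute x = 17: MRS = (y − 3)/48. Setting this equal to 5/12 gives y − 3 = (5/12)·48 = 20, so y = 23.

y = 23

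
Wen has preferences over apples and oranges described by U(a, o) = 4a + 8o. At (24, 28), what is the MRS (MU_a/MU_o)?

MU_a = 4, MU_o = 8, so MRS = 4/8 = 0.5 at every bundle.
At (24, 28): MRS = 0.5.
That is, one extra unit of a is worth 0.5 units of o at the margin.

MRS = 0.5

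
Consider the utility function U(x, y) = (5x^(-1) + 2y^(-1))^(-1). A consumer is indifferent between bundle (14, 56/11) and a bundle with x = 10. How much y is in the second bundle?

U depends on (x, y) only through S = 5x^(-1) + 2y^(-1), so equal utility means equal S. At (14, 56/11): S = 0.75.
With x = 10: 5·10^(-1) = 0.5, so 2y^(-1) = 0.75 − 0.5 = 0.25, i.e. y^(-1) = 0.125.
Hence y = 1/0.125 = 8.
Check: U(10, 8) = 1.3333.

y = 8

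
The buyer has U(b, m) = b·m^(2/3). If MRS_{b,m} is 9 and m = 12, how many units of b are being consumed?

MU_b = m^(2/3) and MU_m = 2/3·b·m^(-1/3).
MRS = MU_b/MU_m = (1.5)·m/b.
Substitute m = 12: MRS = 18/b. Setting 18/b = 9 gives b = 18/9 = 2.

b = 2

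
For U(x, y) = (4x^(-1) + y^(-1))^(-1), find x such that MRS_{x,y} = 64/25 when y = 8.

For CES with ρ = -1, MRS = (4/1)·(y/x)^2.
Setting (4/1)·(8/x)^2 = 64/25 gives (8/x)^2 = 16/25, so 8/x = 0.8 and x = 10.

x = 10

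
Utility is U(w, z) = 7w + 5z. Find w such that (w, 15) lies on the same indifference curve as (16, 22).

U(16, 22) = 222.
Set U(w, 15) = 222 and solve.
7w + 5·15 = 222 ⇒ 7w = 147 ⇒ w = 21.
Check: U(21, 15) = 222.

w = 21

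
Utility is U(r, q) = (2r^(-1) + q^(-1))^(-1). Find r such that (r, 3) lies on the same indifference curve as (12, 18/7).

U depends on (r, q) only through S = 2r^(-1) + q^(-1), so equal utility means equal S. At (12, 18/7): S = 5/9.
With q = 3: 3^(-1) = 1/3, so 2r^(-1) = 5/9 − 1/3 = 2/9, i.e. r^(-1) = 1/9.
Hence r = 1/(1/9) = 9.
Check: U(9, 3) = 1.8.

r = 9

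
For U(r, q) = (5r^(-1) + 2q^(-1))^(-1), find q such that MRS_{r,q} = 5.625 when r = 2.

q = 3

For CES with ρ = -1, MRS = (5/2)·(q/r)^2.
Setting (5/2)·(q/2)^2 = 5.625 gives (q/2)^2 = 2.25, so q/2 = 1.5 and q = 3.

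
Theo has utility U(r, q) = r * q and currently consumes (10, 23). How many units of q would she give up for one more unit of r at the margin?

MU_r = q and MU_q = r.
MRS = MU_r/MU_q = q/r.
At (10, 23): MRS = 2.3.
That is, one extra unit of r is worth 2.3 units of q at the margin.

MRS = 2.3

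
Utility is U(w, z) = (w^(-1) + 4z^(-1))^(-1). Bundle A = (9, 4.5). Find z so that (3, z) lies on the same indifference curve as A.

U depends on (w, z) only through S = w^(-1) + 4z^(-1), so equal utility means equal S. At (9, 4.5): S = 1.
With w = 3: 3^(-1) = 1/3, so 4z^(-1) = 1 − 1/3 = 2/3, i.e. z^(-1) = 1/6.
Hence z = 1/(1/6) = 6.
Check: U(3, 6) = 1.

z = 6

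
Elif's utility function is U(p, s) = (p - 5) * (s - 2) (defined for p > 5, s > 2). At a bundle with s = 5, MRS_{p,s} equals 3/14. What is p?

p = 19

MU_p = (s−2), MU_s = (p−5).
MRS = (s−2)/(p−5).
Substitute s = 5: MRS = 3/(p − 5). Setting this equal to 3/14 gives p − 5 = 3/(3/14) = 14, so p = 19.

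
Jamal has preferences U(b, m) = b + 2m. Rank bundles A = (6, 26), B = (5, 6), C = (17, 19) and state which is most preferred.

Evaluate utility at each bundle:
U(A) = 58.
U(B) = 17.
U(C) = 55.
Highest utility is A, so A ≻ C ≻ B.

Bundle A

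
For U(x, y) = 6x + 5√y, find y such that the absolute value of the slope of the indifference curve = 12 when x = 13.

y = 25

MU_x = 6, MU_y = 5/(2√y).
MRS = 6 ÷ (5/(2√y)).
MRS depends only on y: 2.4·√y = 12 ⇒ √y = 12/2.4 = 5 ⇒ y = 25.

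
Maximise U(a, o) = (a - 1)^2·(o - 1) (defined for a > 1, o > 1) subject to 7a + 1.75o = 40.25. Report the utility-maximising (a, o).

a* = 4, o* = 7

MU_a = 2·(a−1)·(o−1), MU_o = (a−1)^2.
MRS = (2/1)·(o−1)/(a−1).
Tangency: set MRS = p_a/p_o = 7/1.75 = 4.
So (2/1)·(o − 1)/(a − 1) = 4, i.e. (o − 1) = 2·(a − 1).
Rewrite the budget in excess-of-subsistence terms: 7·(a − 1) + 1.75·(o − 1) = 40.25 − 7·1 − 1.75·1 = 31.5.
Substituting, 10.5·(a − 1) = 31.5, so a − 1 = 3 and a* = 4.
Then o − 1 = 2·3 = 6, so o* = 7.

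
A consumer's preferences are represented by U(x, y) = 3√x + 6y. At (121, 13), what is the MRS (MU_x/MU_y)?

MRS = 1/44

MU_x = 3/(2√x), MU_y = 6.
MRS = 3/(2√x) ÷ 6.
At (121, 13): MRS = 1/44.
So at (121, 13) the consumer would give up 1/44 units of y for one more unit of x.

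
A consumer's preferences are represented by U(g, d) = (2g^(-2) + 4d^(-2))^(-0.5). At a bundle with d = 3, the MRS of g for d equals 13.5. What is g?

g = 1

For CES with ρ = -2, MRS = (2/4)·(d/g)^3.
Setting (2/4)·(3/g)^3 = 13.5 gives (3/g)^3 = 27, so 3/g = 3 and g = 1.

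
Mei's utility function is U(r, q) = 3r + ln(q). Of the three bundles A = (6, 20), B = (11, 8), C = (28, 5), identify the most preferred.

Evaluate utility at each bundle:
U(A) = 20.996.
U(B) = 35.079.
U(C) = 85.609.
Highest utility is C, so C ≻ B ≻ A.

Bundle C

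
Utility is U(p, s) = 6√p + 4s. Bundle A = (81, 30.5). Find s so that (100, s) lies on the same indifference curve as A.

s = 29

U(81, 30.5) = 176.
Set U(100, s) = 176 and solve.
With p = 100: √100 = 10, so 4s = 176 − 6·10 = 116 and s = 29.
Check: U(100, 29) = 176.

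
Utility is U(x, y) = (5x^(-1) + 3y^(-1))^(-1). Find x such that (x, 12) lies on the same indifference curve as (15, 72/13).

x = 8

U depends on (x, y) only through S = 5x^(-1) + 3y^(-1), so equal utility means equal S. At (15, 72/13): S = 0.875.
With y = 12: 3·12^(-1) = 0.25, so 5x^(-1) = 0.875 − 0.25 = 0.625, i.e. x^(-1) = 0.125.
Hence x = 1/0.125 = 8.
Check: U(8, 12) = 1.1429.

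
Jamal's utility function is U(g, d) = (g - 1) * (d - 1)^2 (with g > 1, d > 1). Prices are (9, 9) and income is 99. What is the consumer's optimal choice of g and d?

g* = 4, d* = 7

MU_g = (d−1)^2, MU_d = 2·(g−1)·(d−1).
MRS = (1/2)·(d−1)/(g−1).
Tangency: set MRS = p_g/p_d = 9/9 = 1.
So (1/2)·(d − 1)/(g − 1) = 1, i.e. (d − 1) = 2·(g − 1).
Rewrite the budget in excess-of-subsistence terms: 9·(g − 1) + 9·(d − 1) = 99 − 9·1 − 9·1 = 81.
Substituting, 27·(g − 1) = 81, so g − 1 = 3 and g* = 4.
Then d − 1 = 2·3 = 6, so d* = 7.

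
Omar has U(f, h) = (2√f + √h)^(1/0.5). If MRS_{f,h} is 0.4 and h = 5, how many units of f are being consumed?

For CES with ρ = 0.5, MRS = (2/1)·√(h/f).
Setting (2/1)·√(5/f) = 0.4 gives √(5/f) = 0.2, so 5/f = 1/25 and f = 125.

f = 125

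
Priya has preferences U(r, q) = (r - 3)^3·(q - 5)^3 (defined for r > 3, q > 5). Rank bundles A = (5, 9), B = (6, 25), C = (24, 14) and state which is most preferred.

Bundle C

Evaluate utility at each bundle:
U(A) = 512.
U(B) = 216000.
U(C) = 6751269.
Highest utility is C, so C ≻ B ≻ A.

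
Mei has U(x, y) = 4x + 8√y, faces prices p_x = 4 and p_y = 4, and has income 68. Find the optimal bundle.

MU_x = 4, MU_y = 8/(2√y).
MRS = 4 ÷ (8/(2√y)).
Tangency: set MRS = p_x/p_y = 4/4 = 1.
MRS depends only on y: √y = 1 ⇒ √y = 1 ⇒ y* = 1.
From the budget, 4·x = 68 − 4·1 = 64, so x* = 16.

x* = 16, y* = 1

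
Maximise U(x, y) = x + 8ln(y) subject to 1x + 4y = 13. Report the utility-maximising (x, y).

MU_x = 1, MU_y = 8/y.
MRS = 1 ÷ (8/y).
Tangency: set MRS = p_x/p_y = 1/4 = 0.25.
MRS depends only on y: 0.125·y = 0.25 ⇒ y* = 0.25/0.125 = 2.
From the budget, 1·x = 13 − 4·2 = 5, so x* = 5.

x* = 5, y* = 2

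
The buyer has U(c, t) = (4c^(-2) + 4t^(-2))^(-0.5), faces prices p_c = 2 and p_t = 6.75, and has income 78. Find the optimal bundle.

For CES with ρ = -2, MRS = (t/c)^3.
Tangency: set MRS = p_c/p_t = 2/6.75 = 8/27.
So (t/c)^3 = 8/27; taking the cube root, t/c = 2/3, i.e. t = (2/3)·c.
Substitute into the budget 2·c + 6.75·t = 78: 6.5·c = 78, so c* = 12 and t* = (2/3)·12 = 8.

c* = 12, t* = 8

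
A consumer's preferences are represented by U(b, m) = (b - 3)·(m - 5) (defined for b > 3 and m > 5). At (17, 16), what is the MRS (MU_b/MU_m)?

MRS = 11/14

MU_b = (m−5), MU_m = (b−3).
MRS = (m−5)/(b−3).
At (17, 16): MRS = 11/14.
The indifference curve has slope −11/14 at this bundle.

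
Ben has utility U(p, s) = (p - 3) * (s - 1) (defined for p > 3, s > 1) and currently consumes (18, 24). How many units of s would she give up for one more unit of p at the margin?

MU_p = (s−1), MU_s = (p−3).
MRS = (s−1)/(p−3).
At (18, 24): MRS = 23/15.
So at (18, 24) the consumer would give up 23/15 units of s for one more unit of p.

MRS = 23/15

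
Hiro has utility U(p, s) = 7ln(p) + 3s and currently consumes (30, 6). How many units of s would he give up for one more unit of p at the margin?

MU_p = 7/p, MU_s = 3.
MRS = 7/p ÷ 3.
At (30, 6): MRS = 7/90.
So at (30, 6) the consumer would give up 7/90 units of s for one more unit of p.

MRS = 7/90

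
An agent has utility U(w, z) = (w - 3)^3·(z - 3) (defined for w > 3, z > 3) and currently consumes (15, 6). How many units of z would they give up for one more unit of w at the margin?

MRS = 0.75

MU_w = 3·(w−3)^2·(z−3), MU_z = (w−3)^3.
MRS = (3/1)·(z−3)/(w−3).
At (15, 6): MRS = 0.75.
The indifference curve has slope −0.75 at this bundle.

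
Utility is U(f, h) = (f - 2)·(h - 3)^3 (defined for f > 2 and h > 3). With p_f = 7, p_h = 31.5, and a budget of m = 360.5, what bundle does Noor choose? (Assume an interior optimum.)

MU_f = (h−3)^3, MU_h = 3·(f−2)·(h−3)^2.
MRS = (1/3)·(h−3)/(f−2).
Tangency: set MRS = p_f/p_h = 7/31.5 = 2/9.
So (1/3)·(h − 3)/(f − 2) = 2/9, i.e. (h − 3) = (2/3)·(f − 2).
Rewrite the budget in excess-of-subsistence terms: 7·(f − 2) + 31.5·(h − 3) = 360.5 − 7·2 − 31.5·3 = 252.
Substituting, 28·(f − 2) = 252, so f − 2 = 9 and f* = 11.
Then h − 3 = (2/3)·9 = 6, so h* = 9.

f* = 11, h* = 9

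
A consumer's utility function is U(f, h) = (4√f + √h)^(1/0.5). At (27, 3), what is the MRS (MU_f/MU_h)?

For CES with ρ = 0.5, MRS = (4/1)·√(h/f).
At (27, 3): MRS = 4/3.
So at (27, 3) the consumer would give up 4/3 units of h for one more unit of f.

MRS = 4/3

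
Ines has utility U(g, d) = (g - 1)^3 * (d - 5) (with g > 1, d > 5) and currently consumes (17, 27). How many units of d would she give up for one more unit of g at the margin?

MU_g = 3·(g−1)^2·(d−5), MU_d = (g−1)^3.
MRS = (3/1)·(d−5)/(g−1).
At (17, 27): MRS = 4.125.
That is, one extra unit of g is worth 4.125 units of d at the margin.

MRS = 4.125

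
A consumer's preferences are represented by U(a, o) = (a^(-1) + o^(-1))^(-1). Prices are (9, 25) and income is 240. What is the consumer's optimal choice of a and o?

a* = 10, o* = 6

For CES with ρ = -1, MRS = (o/a)^2.
Tangency: set MRS = p_a/p_o = 9/25.
So (o/a)^2 = 9/25; taking the square root, o/a = 0.6, i.e. o = 0.6·a.
Substitute into the budget 9·a + 25·o = 240: 24·a = 240, so a* = 10 and o* = 0.6·10 = 6.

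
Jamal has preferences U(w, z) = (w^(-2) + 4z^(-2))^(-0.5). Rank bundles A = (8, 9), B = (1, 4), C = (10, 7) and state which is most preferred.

Evaluate utility at each bundle:
U(A) = 3.922.
U(B) = 0.894.
U(C) = 3.304.
Highest utility is A, so A ≻ C ≻ B.

Bundle A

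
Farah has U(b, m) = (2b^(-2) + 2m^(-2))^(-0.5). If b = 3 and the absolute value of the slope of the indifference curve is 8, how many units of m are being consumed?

m = 6

For CES with ρ = -2, MRS = (m/b)^3.
Setting (m/3)^3 = 8 gives m/3 = 2 and m = 6.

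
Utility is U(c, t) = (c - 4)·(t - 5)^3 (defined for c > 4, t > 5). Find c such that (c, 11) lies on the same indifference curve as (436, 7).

U(436, 7) = 3456.
Set U(c, 11) = 3456 and solve.
With t = 11: (11 − 5)^3 = 216, so (c − 4) = 3456/216 = 16.
So c = 4 + 16 = 20.
Check: U(20, 11) = 3456.

c = 20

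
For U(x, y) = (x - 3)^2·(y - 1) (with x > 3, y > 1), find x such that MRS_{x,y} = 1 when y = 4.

MU_x = 2·(x−3)·(y−1), MU_y = (x−3)^2.
MRS = (2/1)·(y−1)/(x−3).
Substitute y = 4: MRS = 6/(x − 3). Setting this equal to 1 gives x − 3 = 6/1 = 6, so x = 9.

x = 9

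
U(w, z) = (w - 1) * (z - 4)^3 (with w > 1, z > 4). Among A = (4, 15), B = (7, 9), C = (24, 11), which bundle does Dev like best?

Evaluate utility at each bundle:
U(A) = 3993.
U(B) = 750.
U(C) = 7889.
Highest utility is C, so C ≻ A ≻ B.

Bundle C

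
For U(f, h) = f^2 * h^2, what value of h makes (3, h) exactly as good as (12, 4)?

U(12, 4) = 2304.
Set U(3, h) = 2304 and solve.
With f = 3: 3^2 = 9, so h^2 = 2304/9 = 256; taking the square root, h = 16.
Check: U(3, 16) = 2304.

h = 16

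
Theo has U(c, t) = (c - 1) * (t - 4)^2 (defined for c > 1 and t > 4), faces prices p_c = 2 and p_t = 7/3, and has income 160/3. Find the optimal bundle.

c* = 8, t* = 16

MU_c = (t−4)^2, MU_t = 2·(c−1)·(t−4).
MRS = (1/2)·(t−4)/(c−1).
Tangency: set MRS = p_c/p_t = 2/(7/3) = 6/7.
So (1/2)·(t − 4)/(c − 1) = 6/7, i.e. (t − 4) = (12/7)·(c − 1).
Rewrite the budget in excess-of-subsistence terms: 2·(c − 1) + (7/3)·(t − 4) = 160/3 − 2·1 − (7/3)·4 = 42.
Substituting, 6·(c − 1) = 42, so c − 1 = 7 and c* = 8.
Then t − 4 = (12/7)·7 = 12, so t* = 16.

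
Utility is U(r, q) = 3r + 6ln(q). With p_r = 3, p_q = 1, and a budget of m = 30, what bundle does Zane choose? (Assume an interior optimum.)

MU_r = 3, MU_q = 6/q.
MRS = 3 ÷ (6/q).
Tangency: set MRS = p_r/p_q = 3/1 = 3.
MRS depends only on q: 0.5·q = 3 ⇒ q* = 3/0.5 = 6.
From the budget, 3·r = 30 − 1·6 = 24, so r* = 8.

r* = 8, q* = 6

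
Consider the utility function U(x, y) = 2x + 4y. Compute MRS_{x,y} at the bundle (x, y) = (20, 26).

MU_x = 2, MU_y = 4, so MRS = 2/4 = 0.5 at every bundle.
At (20, 26): MRS = 0.5.
So at (20, 26) the consumer would give up 0.5 units of y for one more unit of x.

MRS = 0.5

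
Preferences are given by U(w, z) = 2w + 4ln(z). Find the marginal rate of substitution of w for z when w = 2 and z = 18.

MRS = 9

MU_w = 2, MU_z = 4/z.
MRS = 2 ÷ (4/z).
At (2, 18): MRS = 9.
The indifference curve has slope −9 at this bundle.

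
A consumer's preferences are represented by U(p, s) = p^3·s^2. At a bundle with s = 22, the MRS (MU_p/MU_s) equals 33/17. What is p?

p = 17

MU_p = 3·p^2·s^2 and MU_s = 2·p^3·s.
MRS = MU_p/MU_s = (3/2)·s/p.
Substitute s = 22: MRS = 33/p. Setting 33/p = 33/17 gives p = 33/(33/17) = 17.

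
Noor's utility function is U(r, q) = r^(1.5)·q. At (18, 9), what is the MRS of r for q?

MU_r = 1.5·√r·q and MU_q = r^(1.5).
MRS = MU_r/MU_q = (1.5)·q/r.
At (18, 9): MRS = 0.75.
That is, one extra unit of r is worth 0.75 units of q at the margin.

MRS = 0.75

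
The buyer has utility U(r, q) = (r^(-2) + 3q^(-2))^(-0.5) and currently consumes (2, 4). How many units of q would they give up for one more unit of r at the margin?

For CES with ρ = -2, MRS = (1/3)·(q/r)^3.
At (2, 4): MRS = 8/3.
The indifference curve has slope −8/3 at this bundle.

MRS = 8/3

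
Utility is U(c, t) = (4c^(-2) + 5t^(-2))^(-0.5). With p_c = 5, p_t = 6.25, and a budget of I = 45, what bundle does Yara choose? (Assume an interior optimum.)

For CES with ρ = -2, MRS = (4/5)·(t/c)^3.
Tangency: set MRS = p_c/p_t = 5/6.25 = 0.8.
So (t/c)^3 = 1; taking the cube root, t/c = 1, i.e. t = c.
Substitute into the budget 5·c + 6.25·t = 45: 11.25·c = 45, so c* = 4 and t* = 4.

c* = 4, t* = 4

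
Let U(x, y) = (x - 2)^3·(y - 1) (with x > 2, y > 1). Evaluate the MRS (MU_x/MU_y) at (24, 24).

MU_x = 3·(x−2)^2·(y−1), MU_y = (x−2)^3.
MRS = (3/1)·(y−1)/(x−2).
At (24, 24): MRS = 69/22.
So at (24, 24) the consumer would give up 69/22 units of y for one more unit of x.

MRS = 69/22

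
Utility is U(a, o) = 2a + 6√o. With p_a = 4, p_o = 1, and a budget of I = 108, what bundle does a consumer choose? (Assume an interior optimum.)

MU_a = 2, MU_o = 6/(2√o).
MRS = 2 ÷ (6/(2√o)).
Tangency: set MRS = p_a/p_o = 4/1 = 4.
MRS depends only on o: (2/3)·√o = 4 ⇒ √o = 4/(2/3) = 6 ⇒ o* = 36.
From the budget, 4·a = 108 − 1·36 = 72, so a* = 18.

a* = 18, o* = 36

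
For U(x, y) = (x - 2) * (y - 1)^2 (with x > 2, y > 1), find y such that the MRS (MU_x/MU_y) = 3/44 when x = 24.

MU_x = (y−1)^2, MU_y = 2·(x−2)·(y−1).
MRS = (1/2)·(y−1)/(x−2).
Substitute x = 24: MRS = (y − 1)/44. Setting this equal to 3/44 gives y − 1 = (3/44)·44 = 3, so y = 4.

y = 4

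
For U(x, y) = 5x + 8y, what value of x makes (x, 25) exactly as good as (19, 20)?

U(19, 20) = 255.
Set U(x, 25) = 255 and solve.
5x + 8·25 = 255 ⇒ 5x = 55 ⇒ x = 11.
Check: U(11, 25) = 255.

x = 11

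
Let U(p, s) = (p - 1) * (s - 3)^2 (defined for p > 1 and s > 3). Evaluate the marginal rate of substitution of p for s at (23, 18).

MU_p = (s−3)^2, MU_s = 2·(p−1)·(s−3).
MRS = (1/2)·(s−3)/(p−1).
At (23, 18): MRS = 15/44.
That is, one extra unit of p is worth 15/44 units of s at the margin.

MRS = 15/44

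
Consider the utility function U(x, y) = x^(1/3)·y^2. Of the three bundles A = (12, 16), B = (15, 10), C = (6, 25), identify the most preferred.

Evaluate utility at each bundle:
U(A) = 586.094.
U(B) = 246.621.
U(C) = 1135.700.
Highest utility is C, so C ≻ A ≻ B.

Bundle C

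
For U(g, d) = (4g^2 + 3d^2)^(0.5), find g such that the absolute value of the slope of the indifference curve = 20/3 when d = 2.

For CES with ρ = 2, MRS = (4/3)·(d/g)^(-1).
Setting (4/3)·(2/g)^(-1) = 20/3 gives (2/g)^(-1) = 5, so 2/g = 0.2 and g = 10.

g = 10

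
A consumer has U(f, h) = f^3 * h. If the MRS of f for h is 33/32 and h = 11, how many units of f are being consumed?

f = 32

MU_f = 3·f^2·h and MU_h = f^3.
MRS = MU_f/MU_h = (3/1)·h/f.
Substitute h = 11: MRS = 33/f. Setting 33/f = 33/32 gives f = 33/(33/32) = 32.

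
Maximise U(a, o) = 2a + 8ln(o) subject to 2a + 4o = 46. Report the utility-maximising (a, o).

MU_a = 2, MU_o = 8/o.
MRS = 2 ÷ (8/o).
Tangency: set MRS = p_a/p_o = 2/4 = 0.5.
MRS depends only on o: 0.25·o = 0.5 ⇒ o* = 0.5/0.25 = 2.
From the budget, 2·a = 46 − 4·2 = 38, so a* = 19.

a* = 19, o* = 2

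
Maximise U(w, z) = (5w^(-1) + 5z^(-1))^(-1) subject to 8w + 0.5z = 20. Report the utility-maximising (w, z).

For CES with ρ = -1, MRS = (z/w)^2.
Tangency: set MRS = p_w/p_z = 8/0.5 = 16.
So (z/w)^2 = 16; taking the square root, z/w = 4, i.e. z = 4·w.
Substitute into the budget 8·w + 0.5·z = 20: 10·w = 20, so w* = 2 and z* = 4·2 = 8.

w* = 2, z* = 8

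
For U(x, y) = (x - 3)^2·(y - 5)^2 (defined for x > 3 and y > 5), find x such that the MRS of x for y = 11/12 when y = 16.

x = 15

MU_x = 2·(x−3)·(y−5)^2, MU_y = 2·(x−3)^2·(y−5).
MRS = (y−5)/(x−3).
Substitute y = 16: MRS = 11/(x − 3). Setting this equal to 11/12 gives x − 3 = 11/(11/12) = 12, so x = 15.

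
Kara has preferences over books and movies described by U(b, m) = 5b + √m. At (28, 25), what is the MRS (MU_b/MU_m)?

MRS = 50

MU_b = 5, MU_m = 1/(2√m).
MRS = 5 ÷ (1/(2√m)).
At (28, 25): MRS = 50.
So at (28, 25) the consumer would give up 50 units of m for one more unit of b.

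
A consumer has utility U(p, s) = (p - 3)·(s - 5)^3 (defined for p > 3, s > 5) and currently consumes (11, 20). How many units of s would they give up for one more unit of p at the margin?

MU_p = (s−5)^3, MU_s = 3·(p−3)·(s−5)^2.
MRS = (1/3)·(s−5)/(p−3).
At (11, 20): MRS = 0.625.
That is, one extra unit of p is worth 0.625 units of s at the margin.

MRS = 0.625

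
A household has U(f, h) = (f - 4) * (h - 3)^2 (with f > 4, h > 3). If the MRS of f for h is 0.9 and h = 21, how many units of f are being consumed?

f = 14

MU_f = (h−3)^2, MU_h = 2·(f−4)·(h−3).
MRS = (1/2)·(h−3)/(f−4).
Substitute h = 21: MRS = 9/(f − 4). Setting this equal to 0.9 gives f − 4 = 9/0.9 = 10, so f = 14.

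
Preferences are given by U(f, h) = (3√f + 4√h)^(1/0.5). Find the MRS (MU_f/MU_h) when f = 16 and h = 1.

For CES with ρ = 0.5, MRS = (3/4)·√(h/f).
At (16, 1): MRS = 3/16.
The indifference curve has slope −3/16 at this bundle.

MRS = 3/16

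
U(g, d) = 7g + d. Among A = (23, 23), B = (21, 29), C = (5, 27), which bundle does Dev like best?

Evaluate utility at each bundle:
U(A) = 184.
U(B) = 176.
U(C) = 62.
Highest utility is A, so A ≻ B ≻ C.

Bundle A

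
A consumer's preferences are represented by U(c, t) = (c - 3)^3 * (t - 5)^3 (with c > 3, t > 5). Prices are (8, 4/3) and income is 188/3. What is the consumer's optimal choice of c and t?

MU_c = 3·(c−3)^2·(t−5)^3, MU_t = 3·(c−3)^3·(t−5)^2.
MRS = (t−5)/(c−3).
Tangency: set MRS = p_c/p_t = 8/(4/3) = 6.
So (t − 5)/(c − 3) = 6, i.e. (t − 5) = 6·(c − 3).
Rewrite the budget in excess-of-subsistence terms: 8·(c − 3) + (4/3)·(t − 5) = 188/3 − 8·3 − (4/3)·5 = 32.
Substituting, 16·(c − 3) = 32, so c − 3 = 2 and c* = 5.
Then t − 5 = 6·2 = 12, so t* = 17.

c* = 5, t* = 17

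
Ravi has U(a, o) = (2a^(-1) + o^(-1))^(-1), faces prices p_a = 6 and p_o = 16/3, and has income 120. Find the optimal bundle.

For CES with ρ = -1, MRS = (2/1)·(o/a)^2.
Tangency: set MRS = p_a/p_o = 6/(16/3) = 1.125.
So (o/a)^2 = 9/16; taking the square root, o/a = 0.75, i.e. o = 0.75·a.
Substitute into the budget 6·a + (16/3)·o = 120: 10·a = 120, so a* = 12 and o* = 0.75·12 = 9.

a* = 12, o* = 9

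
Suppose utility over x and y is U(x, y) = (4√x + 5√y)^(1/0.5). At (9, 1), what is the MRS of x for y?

For CES with ρ = 0.5, MRS = (4/5)·√(y/x).
At (9, 1): MRS = 4/15.
The indifference curve has slope −4/15 at this bundle.

MRS = 4/15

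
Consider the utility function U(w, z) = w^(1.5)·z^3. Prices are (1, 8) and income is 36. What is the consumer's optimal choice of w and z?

w* = 12, z* = 3

MU_w = 1.5·√w·z^3 and MU_z = 3·w^(1.5)·z^2.
MRS = MU_w/MU_z = (0.5)·z/w.
Tangency: set MRS = p_w/p_z = 1/8 = 0.125.
So (0.5)·z/w = 0.125, i.e. z = 0.25·w.
Substitute into the budget 1·w + 8·z = 36: 3·w = 36, so w* = 12.
Then z* = 0.25·12 = 3.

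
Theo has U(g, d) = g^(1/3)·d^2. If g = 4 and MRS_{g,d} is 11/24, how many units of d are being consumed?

MU_g = 1/3·g^(-2/3)·d^2 and MU_d = 2·g^(1/3)·d.
MRS = MU_g/MU_d = (1/6)·d/g.
Substitute g = 4: MRS = d/24. Setting d/24 = 11/24 gives d = (11/24)·24 = 11.

d = 11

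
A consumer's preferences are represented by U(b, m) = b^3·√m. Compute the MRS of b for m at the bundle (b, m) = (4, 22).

MU_b = 3·b^2·√m and MU_m = 0.5·b^3·m^(-0.5).
MRS = MU_b/MU_m = (6)·m/b.
At (4, 22): MRS = 33.
So at (4, 22) the consumer would give up 33 units of m for one more unit of b.

MRS = 33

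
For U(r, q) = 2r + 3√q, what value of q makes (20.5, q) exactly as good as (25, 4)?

q = 25

U(25, 4) = 56.
Set U(20.5, q) = 56 and solve.
With r = 20.5: 3√q = 56 − 2·20.5 = 15, so √q = 5 and q = 25.
Check: U(20.5, 25) = 56.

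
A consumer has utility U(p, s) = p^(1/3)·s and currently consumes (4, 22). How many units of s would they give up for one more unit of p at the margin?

MU_p = 1/3·p^(-2/3)·s and MU_s = p^(1/3).
MRS = MU_p/MU_s = (1/3)·s/p.
At (4, 22): MRS = 11/6.
The indifference curve has slope −11/6 at this bundle.

MRS = 11/6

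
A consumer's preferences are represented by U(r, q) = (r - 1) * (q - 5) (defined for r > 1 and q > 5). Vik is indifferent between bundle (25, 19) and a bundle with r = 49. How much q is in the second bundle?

q = 12

U(25, 19) = 336.
Set U(49, q) = 336 and solve.
With r = 49: (49 − 1) = 48, so (q − 5) = 336/48 = 7.
So q = 5 + 7 = 12.
Check: U(49, 12) = 336.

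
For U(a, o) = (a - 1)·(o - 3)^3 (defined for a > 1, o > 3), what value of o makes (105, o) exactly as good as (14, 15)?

o = 9

U(14, 15) = 22464.
Set U(105, o) = 22464 and solve.
With a = 105: (105 − 1) = 104, so (o − 3)^3 = 22464/104 = 216.
Taking the cube root (with o > 3): o − 3 = 6, so o = 9.
Check: U(105, 9) = 22464.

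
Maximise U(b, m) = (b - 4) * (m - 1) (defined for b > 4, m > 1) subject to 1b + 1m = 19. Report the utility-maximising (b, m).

b* = 11, m* = 8

MU_b = (m−1), MU_m = (b−4).
MRS = (m−1)/(b−4).
Tangency: set MRS = p_b/p_m = 1/1 = 1.
So (m − 1)/(b − 4) = 1, i.e. (m − 1) = (b − 4).
Rewrite the budget in excess-of-subsistence terms: 1·(b − 4) + 1·(m − 1) = 19 − 1·4 − 1·1 = 14.
Substituting, 2·(b − 4) = 14, so b − 4 = 7 and b* = 11.
Then m − 1 = 7, so m* = 8.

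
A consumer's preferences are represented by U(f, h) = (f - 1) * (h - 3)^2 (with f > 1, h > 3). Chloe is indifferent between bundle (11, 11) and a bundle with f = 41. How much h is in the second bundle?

U(11, 11) = 640.
Set U(41, h) = 640 and solve.
With f = 41: (41 − 1) = 40, so (h − 3)^2 = 640/40 = 16.
Taking the square root (with h > 3): h − 3 = 4, so h = 7.
Check: U(41, 7) = 640.

h = 7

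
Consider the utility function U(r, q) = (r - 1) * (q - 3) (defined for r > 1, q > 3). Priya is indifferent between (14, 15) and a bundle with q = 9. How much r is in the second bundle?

r = 27

U(14, 15) = 156.
Set U(r, 9) = 156 and solve.
With q = 9: (9 − 3) = 6, so (r − 1) = 156/6 = 26.
So r = 1 + 26 = 27.
Check: U(27, 9) = 156.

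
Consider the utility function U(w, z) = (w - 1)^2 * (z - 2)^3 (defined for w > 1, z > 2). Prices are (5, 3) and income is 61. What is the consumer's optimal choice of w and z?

w* = 5, z* = 12

MU_w = 2·(w−1)·(z−2)^3, MU_z = 3·(w−1)^2·(z−2)^2.
MRS = (2/3)·(z−2)/(w−1).
Tangency: set MRS = p_w/p_z = 5/3.
So (2/3)·(z − 2)/(w − 1) = 5/3, i.e. (z − 2) = 2.5·(w − 1).
Rewrite the budget in excess-of-subsistence terms: 5·(w − 1) + 3·(z − 2) = 61 − 5·1 − 3·2 = 50.
Substituting, 12.5·(w − 1) = 50, so w − 1 = 4 and w* = 5.
Then z − 2 = 2.5·4 = 10, so z* = 12.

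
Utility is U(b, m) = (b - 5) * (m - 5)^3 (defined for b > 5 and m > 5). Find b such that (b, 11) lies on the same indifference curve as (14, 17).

b = 77

U(14, 17) = 15552.
Set U(b, 11) = 15552 and solve.
With m = 11: (11 − 5)^3 = 216, so (b − 5) = 15552/216 = 72.
So b = 5 + 72 = 77.
Check: U(77, 11) = 15552.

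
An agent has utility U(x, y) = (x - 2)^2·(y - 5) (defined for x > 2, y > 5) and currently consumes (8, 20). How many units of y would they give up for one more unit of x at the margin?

MRS = 5

MU_x = 2·(x−2)·(y−5), MU_y = (x−2)^2.
MRS = (2/1)·(y−5)/(x−2).
At (8, 20): MRS = 5.
So at (8, 20) the consumer would give up 5 units of y for one more unit of x.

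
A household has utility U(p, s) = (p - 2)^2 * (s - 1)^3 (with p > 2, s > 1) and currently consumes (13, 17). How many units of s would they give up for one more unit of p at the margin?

MRS = 32/33

MU_p = 2·(p−2)·(s−1)^3, MU_s = 3·(p−2)^2·(s−1)^2.
MRS = (2/3)·(s−1)/(p−2).
At (13, 17): MRS = 32/33.
So at (13, 17) the consumer would give up 32/33 units of s for one more unit of p.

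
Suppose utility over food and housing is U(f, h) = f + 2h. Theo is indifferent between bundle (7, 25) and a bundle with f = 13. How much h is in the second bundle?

U(7, 25) = 57.
Set U(13, h) = 57 and solve.
13 + 2h = 57 ⇒ 2h = 44 ⇒ h = 22.
Check: U(13, 22) = 57.

h = 22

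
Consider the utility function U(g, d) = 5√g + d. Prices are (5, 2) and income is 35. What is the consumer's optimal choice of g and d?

g* = 1, d* = 15

MU_g = 5/(2√g), MU_d = 1.
MRS = 5/(2√g) ÷ 1.
Tangency: set MRS = p_g/p_d = 5/2 = 2.5.
MRS depends only on g: 2.5/√g = 2.5 ⇒ √g = 2.5/2.5 = 1 ⇒ g* = 1.
From the budget, 2·d = 35 − 5·1 = 30, so d* = 15.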